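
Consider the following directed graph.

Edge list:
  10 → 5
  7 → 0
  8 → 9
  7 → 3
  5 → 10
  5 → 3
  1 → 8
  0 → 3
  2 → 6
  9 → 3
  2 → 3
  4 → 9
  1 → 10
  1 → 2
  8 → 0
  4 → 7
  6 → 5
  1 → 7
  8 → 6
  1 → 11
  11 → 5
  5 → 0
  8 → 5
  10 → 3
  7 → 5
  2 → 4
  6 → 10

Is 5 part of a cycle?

5 is on a cycle iff 5 can reach itself via ≥1 edge.
5 → 10 → 5 — yes.

Yes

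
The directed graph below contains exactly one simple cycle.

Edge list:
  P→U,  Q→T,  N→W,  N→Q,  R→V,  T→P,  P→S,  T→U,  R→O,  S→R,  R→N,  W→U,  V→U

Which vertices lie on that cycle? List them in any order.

DFS with gray/black marking from S:
S gray
  R gray
    N gray
      W gray
        U gray
        U black
      W black
      Q gray
        T gray
          P gray
            P→S: S is gray → back edge
Back edge closes the cycle S → R → N → Q → T → P → S; its vertices are {N, P, Q, R, S, T}.

N, P, Q, R, S, T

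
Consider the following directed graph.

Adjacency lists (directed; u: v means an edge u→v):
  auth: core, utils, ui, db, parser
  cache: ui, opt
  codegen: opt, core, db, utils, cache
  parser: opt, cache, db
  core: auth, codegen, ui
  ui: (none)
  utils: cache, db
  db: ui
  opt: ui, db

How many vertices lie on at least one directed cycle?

A vertex is on a directed cycle iff it belongs to a strongly connected component of size ≥ 2 (or has a self-loop).
The vertices on cycles are {auth, core, codegen} — 3 in total.

3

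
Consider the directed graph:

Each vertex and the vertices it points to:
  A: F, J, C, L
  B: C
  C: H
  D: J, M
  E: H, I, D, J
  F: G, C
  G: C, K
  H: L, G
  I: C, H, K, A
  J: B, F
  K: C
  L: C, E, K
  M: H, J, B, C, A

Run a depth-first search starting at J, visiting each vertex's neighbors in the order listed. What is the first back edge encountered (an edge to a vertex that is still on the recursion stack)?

L→C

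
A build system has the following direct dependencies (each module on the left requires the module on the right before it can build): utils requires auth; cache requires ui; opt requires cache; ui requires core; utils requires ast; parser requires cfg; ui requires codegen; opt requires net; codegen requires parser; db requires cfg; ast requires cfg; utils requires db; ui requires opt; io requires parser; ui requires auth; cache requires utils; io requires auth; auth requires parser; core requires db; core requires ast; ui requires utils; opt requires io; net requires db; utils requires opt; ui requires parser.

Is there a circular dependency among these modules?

DFS with white/gray/black marking, starting from cache:
cache gray
  ui gray
    opt gray
      opt→cache: cache is gray → back edge
Back edge found, so a cycle exists: cache → ui → opt → cache.

Yes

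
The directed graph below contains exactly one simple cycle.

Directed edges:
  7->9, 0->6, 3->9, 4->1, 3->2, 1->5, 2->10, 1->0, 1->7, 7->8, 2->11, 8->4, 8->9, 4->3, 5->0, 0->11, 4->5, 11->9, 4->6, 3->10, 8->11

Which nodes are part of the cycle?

1, 4, 7, 8

DFS with gray/black marking from 4:
4 gray
  5 gray
    0 gray
      11 gray
        9 gray
        9 black
      11 black
      6 gray
      6 black
    0 black
  5 black
  1 gray
    1→5: 5 black — skip
    1→0: 0 black — skip
    7 gray
      7→9: 9 black — skip
      8 gray
        8→4: 4 is gray → back edge
Back edge closes the cycle 4 → 1 → 7 → 8 → 4; its vertices are {1, 4, 7, 8}.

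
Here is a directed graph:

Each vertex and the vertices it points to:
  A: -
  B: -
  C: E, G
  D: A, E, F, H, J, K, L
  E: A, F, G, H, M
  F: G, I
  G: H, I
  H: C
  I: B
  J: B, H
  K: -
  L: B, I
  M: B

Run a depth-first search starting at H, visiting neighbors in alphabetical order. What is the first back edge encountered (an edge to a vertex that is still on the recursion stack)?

DFS from H (visiting neighbors in alphabetical order); mark gray on enter, black on exit:
H gray
  C gray
    E gray
      A gray
      A black
      F gray
        G gray
          G→H: H is gray → back edge
First back edge: G → H.

G->H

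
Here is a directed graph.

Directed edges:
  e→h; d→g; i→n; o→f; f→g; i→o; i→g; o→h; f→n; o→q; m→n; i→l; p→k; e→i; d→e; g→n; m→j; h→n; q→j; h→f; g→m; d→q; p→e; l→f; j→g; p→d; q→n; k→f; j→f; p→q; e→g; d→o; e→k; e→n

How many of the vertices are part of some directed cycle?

A vertex is on a directed cycle iff it belongs to a strongly connected component of size ≥ 2 (or has a self-loop).
The vertices on cycles are {f, g, j, m} — 4 in total.

4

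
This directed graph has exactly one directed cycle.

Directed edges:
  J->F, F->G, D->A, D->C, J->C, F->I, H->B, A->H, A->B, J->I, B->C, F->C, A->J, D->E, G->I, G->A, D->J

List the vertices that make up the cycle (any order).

DFS with gray/black marking from A:
A gray
  J gray
    C gray
    C black
    I gray
    I black
    F gray
      F→C: C black — skip
      G gray
        G→I: I black — skip
        G→A: A is gray → back edge
Back edge closes the cycle A → J → F → G → A; its vertices are {A, F, G, J}.

A, F, G, J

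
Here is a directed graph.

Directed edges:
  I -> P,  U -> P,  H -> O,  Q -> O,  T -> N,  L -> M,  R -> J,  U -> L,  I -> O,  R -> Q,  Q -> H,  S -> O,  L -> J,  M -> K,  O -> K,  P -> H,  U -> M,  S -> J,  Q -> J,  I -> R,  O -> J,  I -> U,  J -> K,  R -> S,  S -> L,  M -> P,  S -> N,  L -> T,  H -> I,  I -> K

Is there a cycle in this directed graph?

Yes

DFS with white/gray/black marking, starting from T:
T gray
  N gray
  N black
T black
H gray
  I gray
    K gray
    K black
    O gray
      J gray
        J→K: K black — skip
      J black
      O→K: K black — skip
    O black
    P gray
      P→H: H is gray → back edge
Back edge found, so a cycle exists: H → I → P → H.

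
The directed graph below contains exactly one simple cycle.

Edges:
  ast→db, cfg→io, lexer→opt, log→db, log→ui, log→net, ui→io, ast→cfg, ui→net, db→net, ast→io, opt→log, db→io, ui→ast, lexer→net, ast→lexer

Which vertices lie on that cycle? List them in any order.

DFS with gray/black marking from ast:
ast gray
  lexer gray
    net gray
    net black
    opt gray
      log gray
        ui gray
          ui→net: net black — skip
          io gray
          io black
          ui→ast: ast is gray → back edge
Back edge closes the cycle ast → lexer → opt → log → ui → ast; its vertices are {ui, ast, log, opt, lexer}.

ui, ast, log, opt, lexer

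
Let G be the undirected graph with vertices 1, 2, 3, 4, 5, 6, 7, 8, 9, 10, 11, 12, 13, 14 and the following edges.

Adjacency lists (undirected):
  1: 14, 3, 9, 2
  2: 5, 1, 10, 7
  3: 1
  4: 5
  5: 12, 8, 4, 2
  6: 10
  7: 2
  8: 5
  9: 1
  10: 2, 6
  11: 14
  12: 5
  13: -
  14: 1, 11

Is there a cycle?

No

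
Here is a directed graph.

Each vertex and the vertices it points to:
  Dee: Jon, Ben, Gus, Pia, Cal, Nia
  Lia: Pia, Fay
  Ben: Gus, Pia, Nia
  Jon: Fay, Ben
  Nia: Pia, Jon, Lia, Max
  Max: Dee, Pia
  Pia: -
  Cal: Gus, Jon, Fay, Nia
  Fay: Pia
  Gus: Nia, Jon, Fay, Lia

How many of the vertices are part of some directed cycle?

7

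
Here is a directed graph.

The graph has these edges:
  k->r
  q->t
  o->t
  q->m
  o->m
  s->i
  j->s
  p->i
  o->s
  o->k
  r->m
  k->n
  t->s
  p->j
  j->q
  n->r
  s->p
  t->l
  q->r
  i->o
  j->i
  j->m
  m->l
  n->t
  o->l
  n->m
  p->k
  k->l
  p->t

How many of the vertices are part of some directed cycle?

9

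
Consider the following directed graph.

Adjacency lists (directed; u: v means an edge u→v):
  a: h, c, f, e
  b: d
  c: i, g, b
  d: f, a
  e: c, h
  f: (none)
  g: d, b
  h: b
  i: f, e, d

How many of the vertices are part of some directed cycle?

8

A vertex is on a directed cycle iff it belongs to a strongly connected component of size ≥ 2 (or has a self-loop).
The vertices on cycles are {a, b, c, d, e, g, h, i} — 8 in total.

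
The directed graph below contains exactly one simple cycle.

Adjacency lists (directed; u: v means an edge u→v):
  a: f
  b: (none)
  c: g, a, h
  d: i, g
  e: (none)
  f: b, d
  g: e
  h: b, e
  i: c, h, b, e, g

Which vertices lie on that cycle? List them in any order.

a, c, d, f, i

DFS with gray/black marking from c:
c gray
  g gray
    e gray
    e black
  g black
  a gray
    f gray
      b gray
      b black
      d gray
        i gray
          i→c: c is gray → back edge
Back edge closes the cycle c → a → f → d → i → c; its vertices are {a, c, d, f, i}.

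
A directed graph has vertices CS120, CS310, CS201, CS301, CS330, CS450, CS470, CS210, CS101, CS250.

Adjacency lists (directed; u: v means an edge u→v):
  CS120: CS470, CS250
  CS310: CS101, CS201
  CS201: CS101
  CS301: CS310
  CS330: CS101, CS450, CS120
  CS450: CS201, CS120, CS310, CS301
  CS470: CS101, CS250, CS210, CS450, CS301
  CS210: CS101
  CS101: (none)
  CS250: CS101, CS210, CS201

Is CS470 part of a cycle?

CS470 is on a cycle iff CS470 can reach itself via ≥1 edge.
CS470 → CS450 → CS120 → CS470 — yes.

Yes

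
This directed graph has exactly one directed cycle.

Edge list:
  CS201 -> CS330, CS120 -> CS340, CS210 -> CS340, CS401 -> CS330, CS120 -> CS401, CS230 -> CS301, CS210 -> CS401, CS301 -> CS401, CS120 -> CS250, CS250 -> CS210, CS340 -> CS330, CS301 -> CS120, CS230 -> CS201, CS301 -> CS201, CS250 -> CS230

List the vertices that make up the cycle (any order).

CS120, CS230, CS250, CS301

DFS with gray/black marking from CS250:
CS250 gray
  CS210 gray
    CS340 gray
      CS330 gray
      CS330 black
    CS340 black
    CS401 gray
      CS401→CS330: CS330 black — skip
    CS401 black
  CS210 black
  CS230 gray
    CS301 gray
      CS201 gray
        CS201→CS330: CS330 black — skip
      CS201 black
      CS120 gray
        CS120→CS340: CS340 black — skip
        CS120→CS250: CS250 is gray → back edge
Back edge closes the cycle CS250 → CS230 → CS301 → CS120 → CS250; its vertices are {CS120, CS230, CS250, CS301}.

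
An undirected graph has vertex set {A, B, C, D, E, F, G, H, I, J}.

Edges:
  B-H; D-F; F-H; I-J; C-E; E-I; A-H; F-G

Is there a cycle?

No

DFS, tracking each vertex's parent; an edge to a visited non-parent vertex closes a cycle.
Start from A:
visit A (parent –)
  visit H (parent A)
    visit B (parent H)
      B–H: parent, skip
    H–A: parent, skip
    visit F (parent H)
      visit D (parent F)
        D–F: parent, skip
      F–H: parent, skip
      visit G (parent F)
        G–F: parent, skip
visit C (parent –)
  visit E (parent C)
    E–C: parent, skip
    visit I (parent E)
      I–E: parent, skip
      visit J (parent I)
        J–I: parent, skip
No non-parent visited neighbor found — the graph is a forest.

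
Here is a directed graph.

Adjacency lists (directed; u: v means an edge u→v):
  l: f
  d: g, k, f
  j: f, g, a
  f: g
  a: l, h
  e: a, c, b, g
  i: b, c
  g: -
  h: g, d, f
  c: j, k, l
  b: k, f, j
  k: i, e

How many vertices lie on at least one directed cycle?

A vertex is on a directed cycle iff it belongs to a strongly connected component of size ≥ 2 (or has a self-loop).
The vertices on cycles are {a, b, c, d, e, h, i, j, k} — 9 in total.

9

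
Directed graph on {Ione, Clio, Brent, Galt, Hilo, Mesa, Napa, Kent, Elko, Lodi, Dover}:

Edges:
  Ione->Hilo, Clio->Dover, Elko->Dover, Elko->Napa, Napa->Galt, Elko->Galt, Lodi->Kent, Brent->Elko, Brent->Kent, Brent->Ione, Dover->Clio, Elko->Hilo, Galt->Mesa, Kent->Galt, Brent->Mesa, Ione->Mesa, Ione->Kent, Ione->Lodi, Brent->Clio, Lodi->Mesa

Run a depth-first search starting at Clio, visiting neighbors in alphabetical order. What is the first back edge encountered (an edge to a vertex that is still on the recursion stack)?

DFS from Clio (visiting neighbors in alphabetical order); mark gray on enter, black on exit:
Clio gray
  Dover gray
    Dover→Clio: Clio is gray → back edge
First back edge: Dover → Clio.

Dover→Clio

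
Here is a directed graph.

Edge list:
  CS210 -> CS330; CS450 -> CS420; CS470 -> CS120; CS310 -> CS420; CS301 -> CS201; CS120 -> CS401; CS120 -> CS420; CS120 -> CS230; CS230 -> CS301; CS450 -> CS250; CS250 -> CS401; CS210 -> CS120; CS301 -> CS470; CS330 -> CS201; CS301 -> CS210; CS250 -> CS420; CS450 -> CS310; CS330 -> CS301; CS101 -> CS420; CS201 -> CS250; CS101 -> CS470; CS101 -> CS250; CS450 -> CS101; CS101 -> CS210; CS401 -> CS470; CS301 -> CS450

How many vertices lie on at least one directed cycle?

11

A vertex is on a directed cycle iff it belongs to a strongly connected component of size ≥ 2 (or has a self-loop).
The vertices on cycles are {CS101, CS120, CS201, CS210, CS230, CS250, CS301, CS330, CS401, CS450, CS470} — 11 in total.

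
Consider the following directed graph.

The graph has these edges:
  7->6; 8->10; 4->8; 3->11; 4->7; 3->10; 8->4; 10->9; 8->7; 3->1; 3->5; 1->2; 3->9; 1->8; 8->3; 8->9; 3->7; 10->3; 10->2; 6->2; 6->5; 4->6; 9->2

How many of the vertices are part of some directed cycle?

A vertex is on a directed cycle iff it belongs to a strongly connected component of size ≥ 2 (or has a self-loop).
The vertices on cycles are {1, 3, 4, 8, 10} — 5 in total.

5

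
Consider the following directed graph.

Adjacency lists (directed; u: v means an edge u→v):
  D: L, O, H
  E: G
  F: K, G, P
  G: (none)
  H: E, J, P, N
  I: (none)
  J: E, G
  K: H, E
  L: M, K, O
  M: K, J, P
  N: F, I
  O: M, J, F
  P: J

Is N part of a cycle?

N is on a cycle iff N can reach itself via ≥1 edge.
N → F → K → H → N — yes.

Yes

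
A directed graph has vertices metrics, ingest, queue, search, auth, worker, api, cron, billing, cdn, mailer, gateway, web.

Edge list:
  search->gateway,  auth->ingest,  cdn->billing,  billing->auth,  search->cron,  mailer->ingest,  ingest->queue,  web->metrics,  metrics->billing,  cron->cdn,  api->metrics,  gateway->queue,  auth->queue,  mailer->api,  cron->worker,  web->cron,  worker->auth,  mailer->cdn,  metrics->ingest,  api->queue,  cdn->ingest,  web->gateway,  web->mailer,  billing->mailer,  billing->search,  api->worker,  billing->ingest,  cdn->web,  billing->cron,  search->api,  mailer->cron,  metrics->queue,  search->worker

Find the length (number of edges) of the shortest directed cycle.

3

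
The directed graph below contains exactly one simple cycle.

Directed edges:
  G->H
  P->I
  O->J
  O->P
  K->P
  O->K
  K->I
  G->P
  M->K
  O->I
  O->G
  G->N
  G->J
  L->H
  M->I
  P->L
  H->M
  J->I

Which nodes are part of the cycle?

H, K, L, M, P

DFS with gray/black marking from P:
P gray
  L gray
    H gray
      M gray
        I gray
        I black
        K gray
          K→P: P is gray → back edge
Back edge closes the cycle P → L → H → M → K → P; its vertices are {H, K, L, M, P}.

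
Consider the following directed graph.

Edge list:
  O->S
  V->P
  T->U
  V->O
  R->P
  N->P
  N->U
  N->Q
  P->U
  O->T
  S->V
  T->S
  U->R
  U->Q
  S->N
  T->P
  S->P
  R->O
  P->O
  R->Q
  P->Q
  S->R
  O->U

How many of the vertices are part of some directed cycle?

8

A vertex is on a directed cycle iff it belongs to a strongly connected component of size ≥ 2 (or has a self-loop).
The vertices on cycles are {N, O, P, R, S, T, U, V} — 8 in total.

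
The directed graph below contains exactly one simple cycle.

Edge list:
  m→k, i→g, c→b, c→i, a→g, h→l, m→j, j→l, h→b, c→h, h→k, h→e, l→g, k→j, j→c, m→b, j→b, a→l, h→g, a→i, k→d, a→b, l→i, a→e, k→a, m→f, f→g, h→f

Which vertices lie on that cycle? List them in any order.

DFS with gray/black marking from k:
k gray
  d gray
  d black
  j gray
    b gray
    b black
    l gray
      i gray
        g gray
        g black
      i black
      l→g: g black — skip
    l black
    c gray
      c→i: i black — skip
      h gray
        h→l: l black — skip
        e gray
        e black
        h→g: g black — skip
        f gray
          f→g: g black — skip
        f black
        h→b: b black — skip
        h→k: k is gray → back edge
Back edge closes the cycle k → j → c → h → k; its vertices are {c, h, j, k}.

c, h, j, k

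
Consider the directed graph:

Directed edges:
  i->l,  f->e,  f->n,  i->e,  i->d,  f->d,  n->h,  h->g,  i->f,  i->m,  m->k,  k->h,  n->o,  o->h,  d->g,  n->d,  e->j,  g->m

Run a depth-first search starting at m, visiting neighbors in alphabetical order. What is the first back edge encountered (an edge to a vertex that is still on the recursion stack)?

g->m

DFS from m (visiting neighbors in alphabetical order); mark gray on enter, black on exit:
m gray
  k gray
    h gray
      g gray
        g→m: m is gray → back edge
First back edge: g → m.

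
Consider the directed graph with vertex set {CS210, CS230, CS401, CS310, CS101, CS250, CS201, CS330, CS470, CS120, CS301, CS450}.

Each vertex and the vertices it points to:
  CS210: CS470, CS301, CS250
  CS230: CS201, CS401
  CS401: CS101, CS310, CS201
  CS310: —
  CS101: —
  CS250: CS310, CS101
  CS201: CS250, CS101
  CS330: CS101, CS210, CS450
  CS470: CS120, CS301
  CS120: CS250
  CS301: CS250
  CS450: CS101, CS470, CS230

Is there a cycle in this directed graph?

DFS with white/gray/black marking, starting from CS210:
CS210 gray
  CS470 gray
    CS120 gray
      CS250 gray
        CS310 gray
        CS310 black
        CS101 gray
        CS101 black
      CS250 black
    CS120 black
    CS301 gray
      CS301→CS250: CS250 black — skip
    CS301 black
  CS470 black
  CS210→CS301: CS301 black — skip
  CS210→CS250: CS250 black — skip
CS210 black
CS230 gray
  CS201 gray
    CS201→CS250: CS250 black — skip
    CS201→CS101: CS101 black — skip
  CS201 black
  CS401 gray
    CS401→CS101: CS101 black — skip
    CS401→CS310: CS310 black — skip
    CS401→CS201: CS201 black — skip
  CS401 black
CS230 black
CS330 gray
  CS330→CS101: CS101 black — skip
  CS330→CS210: CS210 black — skip
  CS450 gray
    CS450→CS101: CS101 black — skip
    CS450→CS470: CS470 black — skip
    CS450→CS230: CS230 black — skip
  CS450 black
CS330 black
Every edge goes to a white or black vertex — no back edge, so the graph is acyclic.

No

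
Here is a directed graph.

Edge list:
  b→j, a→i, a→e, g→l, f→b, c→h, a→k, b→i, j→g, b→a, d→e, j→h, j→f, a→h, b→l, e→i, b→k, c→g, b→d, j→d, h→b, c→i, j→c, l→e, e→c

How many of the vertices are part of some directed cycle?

10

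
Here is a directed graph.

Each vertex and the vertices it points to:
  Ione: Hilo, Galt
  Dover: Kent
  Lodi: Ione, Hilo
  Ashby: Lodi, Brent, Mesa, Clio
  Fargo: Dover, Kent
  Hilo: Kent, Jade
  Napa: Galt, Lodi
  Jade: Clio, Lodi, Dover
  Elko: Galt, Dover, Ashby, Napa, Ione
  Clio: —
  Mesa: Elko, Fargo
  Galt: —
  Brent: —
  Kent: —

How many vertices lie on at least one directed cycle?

7

A vertex is on a directed cycle iff it belongs to a strongly connected component of size ≥ 2 (or has a self-loop).
The vertices on cycles are {Elko, Hilo, Ione, Jade, Lodi, Mesa, Ashby} — 7 in total.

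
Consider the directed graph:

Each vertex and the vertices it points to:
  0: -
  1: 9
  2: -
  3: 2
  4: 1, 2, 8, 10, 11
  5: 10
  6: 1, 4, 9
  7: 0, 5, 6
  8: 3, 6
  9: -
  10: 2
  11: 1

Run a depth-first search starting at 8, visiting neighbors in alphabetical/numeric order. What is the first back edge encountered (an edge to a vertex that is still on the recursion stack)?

DFS from 8 (visiting neighbors in alphabetical/numeric order); mark gray on enter, black on exit:
8 gray
  3 gray
    2 gray
    2 black
  3 black
  6 gray
    1 gray
      9 gray
      9 black
    1 black
    4 gray
      4→1: 1 black — skip
      4→2: 2 black — skip
      4→8: 8 is gray → back edge
First back edge: 4 → 8.

4→8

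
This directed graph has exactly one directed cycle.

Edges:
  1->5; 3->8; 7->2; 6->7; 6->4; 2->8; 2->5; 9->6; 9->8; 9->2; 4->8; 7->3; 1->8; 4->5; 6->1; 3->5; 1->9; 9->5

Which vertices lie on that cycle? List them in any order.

1, 6, 9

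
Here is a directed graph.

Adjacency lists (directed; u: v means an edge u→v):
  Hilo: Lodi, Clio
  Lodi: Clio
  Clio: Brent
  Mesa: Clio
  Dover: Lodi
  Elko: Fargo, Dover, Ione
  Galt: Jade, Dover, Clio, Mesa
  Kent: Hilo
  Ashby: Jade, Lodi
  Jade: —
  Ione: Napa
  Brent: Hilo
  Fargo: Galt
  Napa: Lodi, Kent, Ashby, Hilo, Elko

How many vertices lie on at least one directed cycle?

7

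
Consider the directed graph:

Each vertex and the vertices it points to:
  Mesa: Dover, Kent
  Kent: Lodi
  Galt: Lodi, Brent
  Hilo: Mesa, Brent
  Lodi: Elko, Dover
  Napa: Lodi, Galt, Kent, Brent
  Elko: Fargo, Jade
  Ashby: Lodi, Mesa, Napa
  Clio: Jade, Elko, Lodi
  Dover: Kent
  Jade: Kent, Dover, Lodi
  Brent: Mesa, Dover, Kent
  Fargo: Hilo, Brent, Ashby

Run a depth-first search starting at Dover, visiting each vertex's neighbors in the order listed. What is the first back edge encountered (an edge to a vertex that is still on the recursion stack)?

Mesa->Dover

DFS from Dover (visiting each vertex's neighbors in the order listed); mark gray on enter, black on exit:
Dover gray
  Kent gray
    Lodi gray
      Elko gray
        Fargo gray
          Hilo gray
            Mesa gray
              Mesa→Dover: Dover is gray → back edge
First back edge: Mesa → Dover.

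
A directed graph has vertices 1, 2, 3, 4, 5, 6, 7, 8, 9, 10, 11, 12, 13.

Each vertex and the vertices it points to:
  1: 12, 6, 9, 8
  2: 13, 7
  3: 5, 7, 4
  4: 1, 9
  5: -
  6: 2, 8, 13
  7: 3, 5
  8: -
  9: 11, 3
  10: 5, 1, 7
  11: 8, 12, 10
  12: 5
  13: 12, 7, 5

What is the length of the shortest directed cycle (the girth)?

For each vertex v, BFS finds the shortest path from v back to v.
The shortest such closed walk is 3 → 7 → 3, length 2.

2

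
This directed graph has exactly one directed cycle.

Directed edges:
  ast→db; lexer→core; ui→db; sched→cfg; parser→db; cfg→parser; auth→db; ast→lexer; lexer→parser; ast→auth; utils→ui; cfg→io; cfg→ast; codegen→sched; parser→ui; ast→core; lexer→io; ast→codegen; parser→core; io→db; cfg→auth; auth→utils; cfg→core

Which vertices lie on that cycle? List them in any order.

ast, cfg, sched, codegen

DFS with gray/black marking from cfg:
cfg gray
  parser gray
    ui gray
      db gray
      db black
    ui black
    core gray
    core black
    parser→db: db black — skip
  parser black
  auth gray
    utils gray
      utils→ui: ui black — skip
    utils black
    auth→db: db black — skip
  auth black
  ast gray
    ast→db: db black — skip
    ast→core: core black — skip
    lexer gray
      io gray
        io→db: db black — skip
      io black
      lexer→parser: parser black — skip
      lexer→core: core black — skip
    lexer black
    codegen gray
      sched gray
        sched→cfg: cfg is gray → back edge
Back edge closes the cycle cfg → ast → codegen → sched → cfg; its vertices are {ast, cfg, sched, codegen}.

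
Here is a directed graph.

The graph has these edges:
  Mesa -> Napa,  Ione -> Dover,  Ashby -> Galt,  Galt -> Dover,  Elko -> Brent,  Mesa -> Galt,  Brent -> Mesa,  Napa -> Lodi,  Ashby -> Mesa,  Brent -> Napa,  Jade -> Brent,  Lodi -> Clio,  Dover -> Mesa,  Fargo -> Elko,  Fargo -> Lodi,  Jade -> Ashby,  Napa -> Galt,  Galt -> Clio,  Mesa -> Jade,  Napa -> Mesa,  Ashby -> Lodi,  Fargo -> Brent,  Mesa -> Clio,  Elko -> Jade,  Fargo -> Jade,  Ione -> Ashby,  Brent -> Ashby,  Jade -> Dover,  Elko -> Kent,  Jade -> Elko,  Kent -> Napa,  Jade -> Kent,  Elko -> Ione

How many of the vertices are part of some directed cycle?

A vertex is on a directed cycle iff it belongs to a strongly connected component of size ≥ 2 (or has a self-loop).
The vertices on cycles are {Elko, Galt, Ione, Jade, Kent, Mesa, Napa, Ashby, Brent, Dover} — 10 in total.

10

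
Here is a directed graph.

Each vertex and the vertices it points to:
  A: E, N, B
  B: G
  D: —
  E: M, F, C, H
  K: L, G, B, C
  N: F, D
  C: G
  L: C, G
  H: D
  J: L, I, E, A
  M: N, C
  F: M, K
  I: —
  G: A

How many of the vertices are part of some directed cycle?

A vertex is on a directed cycle iff it belongs to a strongly connected component of size ≥ 2 (or has a self-loop).
The vertices on cycles are {A, B, C, E, F, G, K, L, M, N} — 10 in total.

10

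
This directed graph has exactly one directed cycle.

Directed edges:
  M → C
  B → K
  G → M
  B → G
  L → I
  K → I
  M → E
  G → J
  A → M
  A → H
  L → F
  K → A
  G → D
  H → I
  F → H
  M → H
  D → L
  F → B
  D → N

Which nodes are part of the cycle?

DFS with gray/black marking from B:
B gray
  G gray
    M gray
      E gray
      E black
      C gray
      C black
      H gray
        I gray
        I black
      H black
    M black
    D gray
      L gray
        F gray
          F→B: B is gray → back edge
Back edge closes the cycle B → G → D → L → F → B; its vertices are {B, D, F, G, L}.

B, D, F, G, L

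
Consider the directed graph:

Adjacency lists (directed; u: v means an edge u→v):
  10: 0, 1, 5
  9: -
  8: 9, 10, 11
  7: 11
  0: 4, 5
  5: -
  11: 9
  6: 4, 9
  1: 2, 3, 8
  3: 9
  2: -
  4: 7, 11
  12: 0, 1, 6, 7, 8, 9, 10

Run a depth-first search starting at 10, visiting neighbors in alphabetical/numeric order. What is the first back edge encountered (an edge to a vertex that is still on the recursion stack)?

8→10

DFS from 10 (visiting neighbors in alphabetical/numeric order); mark gray on enter, black on exit:
10 gray
  0 gray
    4 gray
      7 gray
        11 gray
          9 gray
          9 black
        11 black
      7 black
      4→11: 11 black — skip
    4 black
    5 gray
    5 black
  0 black
  1 gray
    2 gray
    2 black
    3 gray
      3→9: 9 black — skip
    3 black
    8 gray
      8→9: 9 black — skip
      8→10: 10 is gray → back edge
First back edge: 8 → 10.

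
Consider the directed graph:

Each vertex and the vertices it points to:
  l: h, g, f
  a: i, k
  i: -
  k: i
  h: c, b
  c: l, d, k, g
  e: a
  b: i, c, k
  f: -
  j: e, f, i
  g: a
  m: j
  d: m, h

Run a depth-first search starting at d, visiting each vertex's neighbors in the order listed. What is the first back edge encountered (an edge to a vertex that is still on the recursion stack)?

DFS from d (visiting each vertex's neighbors in the order listed); mark gray on enter, black on exit:
d gray
  m gray
    j gray
      e gray
        a gray
          i gray
          i black
          k gray
            k→i: i black — skip
          k black
        a black
      e black
      f gray
      f black
      j→i: i black — skip
    j black
  m black
  h gray
    c gray
      l gray
        l→h: h is gray → back edge
First back edge: l → h.

l→h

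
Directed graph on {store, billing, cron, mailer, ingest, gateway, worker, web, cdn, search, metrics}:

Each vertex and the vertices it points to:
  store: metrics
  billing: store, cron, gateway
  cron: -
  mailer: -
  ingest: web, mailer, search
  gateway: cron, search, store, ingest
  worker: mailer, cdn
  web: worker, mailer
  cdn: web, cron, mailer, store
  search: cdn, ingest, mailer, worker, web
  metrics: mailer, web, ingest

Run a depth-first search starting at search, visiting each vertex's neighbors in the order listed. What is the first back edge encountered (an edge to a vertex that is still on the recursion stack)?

DFS from search (visiting each vertex's neighbors in the order listed); mark gray on enter, black on exit:
search gray
  cdn gray
    web gray
      worker gray
        mailer gray
        mailer black
        worker→cdn: cdn is gray → back edge
First back edge: worker → cdn.

worker->cdn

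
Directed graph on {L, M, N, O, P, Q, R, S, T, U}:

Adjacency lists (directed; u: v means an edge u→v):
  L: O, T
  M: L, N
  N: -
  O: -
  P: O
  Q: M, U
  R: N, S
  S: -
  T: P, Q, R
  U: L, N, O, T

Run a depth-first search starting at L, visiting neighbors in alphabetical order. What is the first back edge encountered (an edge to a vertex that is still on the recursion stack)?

DFS from L (visiting neighbors in alphabetical order); mark gray on enter, black on exit:
L gray
  O gray
  O black
  T gray
    P gray
      P→O: O black — skip
    P black
    Q gray
      M gray
        M→L: L is gray → back edge
First back edge: M → L.

M->L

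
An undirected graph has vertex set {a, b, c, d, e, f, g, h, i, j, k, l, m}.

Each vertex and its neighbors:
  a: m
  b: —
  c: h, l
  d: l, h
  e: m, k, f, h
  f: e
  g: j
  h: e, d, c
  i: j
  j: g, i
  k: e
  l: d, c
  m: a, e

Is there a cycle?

DFS, tracking each vertex's parent; an edge to a visited non-parent vertex closes a cycle.
Start from h:
visit h (parent –)
  visit e (parent h)
    visit m (parent e)
      visit a (parent m)
        a–m: parent, skip
      m–e: parent, skip
    visit k (parent e)
      k–e: parent, skip
    visit f (parent e)
      f–e: parent, skip
    e–h: parent, skip
  visit d (parent h)
    visit l (parent d)
      l–d: parent, skip
      visit c (parent l)
        c–h: h visited and ≠ parent → cycle
Cycle: h – d – l – c – h.

Yes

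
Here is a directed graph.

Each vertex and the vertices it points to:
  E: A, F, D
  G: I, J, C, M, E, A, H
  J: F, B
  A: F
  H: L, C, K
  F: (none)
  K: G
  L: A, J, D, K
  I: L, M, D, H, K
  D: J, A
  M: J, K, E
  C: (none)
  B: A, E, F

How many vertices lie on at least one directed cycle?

10

A vertex is on a directed cycle iff it belongs to a strongly connected component of size ≥ 2 (or has a self-loop).
The vertices on cycles are {B, D, E, G, H, I, J, K, L, M} — 10 in total.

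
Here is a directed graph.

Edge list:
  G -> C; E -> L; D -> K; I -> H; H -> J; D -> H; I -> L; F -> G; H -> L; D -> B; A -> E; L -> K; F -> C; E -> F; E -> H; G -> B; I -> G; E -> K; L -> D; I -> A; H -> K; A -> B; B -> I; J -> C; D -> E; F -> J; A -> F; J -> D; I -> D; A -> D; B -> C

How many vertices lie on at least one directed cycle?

A vertex is on a directed cycle iff it belongs to a strongly connected component of size ≥ 2 (or has a self-loop).
The vertices on cycles are {A, B, D, E, F, G, H, I, J, L} — 10 in total.

10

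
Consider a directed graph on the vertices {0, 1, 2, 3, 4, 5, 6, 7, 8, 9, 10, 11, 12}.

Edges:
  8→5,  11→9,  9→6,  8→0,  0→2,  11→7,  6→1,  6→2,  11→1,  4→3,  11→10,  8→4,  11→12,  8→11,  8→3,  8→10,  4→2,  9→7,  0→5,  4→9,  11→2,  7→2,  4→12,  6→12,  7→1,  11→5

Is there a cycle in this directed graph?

No

DFS with white/gray/black marking, starting from 3:
3 gray
3 black
0 gray
  2 gray
  2 black
  5 gray
  5 black
0 black
1 gray
1 black
4 gray
  4→2: 2 black — skip
  4→3: 3 black — skip
  9 gray
    7 gray
      7→1: 1 black — skip
      7→2: 2 black — skip
    7 black
    6 gray
      12 gray
      12 black
      6→2: 2 black — skip
      6→1: 1 black — skip
    6 black
  9 black
  4→12: 12 black — skip
4 black
8 gray
  10 gray
  10 black
  8→4: 4 black — skip
  8→3: 3 black — skip
  8→0: 0 black — skip
  11 gray
    11→7: 7 black — skip
    11→10: 10 black — skip
    11→12: 12 black — skip
    11→9: 9 black — skip
    11→1: 1 black — skip
    11→5: 5 black — skip
    11→2: 2 black — skip
  11 black
  8→5: 5 black — skip
8 black
Every edge goes to a white or black vertex — no back edge, so the graph is acyclic.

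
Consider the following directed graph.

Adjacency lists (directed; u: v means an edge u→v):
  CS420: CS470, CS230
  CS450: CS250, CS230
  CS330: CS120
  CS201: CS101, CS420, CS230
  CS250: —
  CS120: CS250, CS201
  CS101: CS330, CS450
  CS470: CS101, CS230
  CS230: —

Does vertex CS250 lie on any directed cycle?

CS250 lies on a cycle iff there is a path from CS250 back to itself.
Exploring from CS250, it never reaches itself; equivalently, its strongly connected component is a singleton.

No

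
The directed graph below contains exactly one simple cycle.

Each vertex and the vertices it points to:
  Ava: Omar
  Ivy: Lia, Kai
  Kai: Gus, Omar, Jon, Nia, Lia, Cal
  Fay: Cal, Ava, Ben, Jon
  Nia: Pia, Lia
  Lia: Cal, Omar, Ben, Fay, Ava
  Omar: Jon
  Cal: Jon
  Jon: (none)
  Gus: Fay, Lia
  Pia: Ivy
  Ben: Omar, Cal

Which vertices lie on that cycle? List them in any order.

DFS with gray/black marking from Pia:
Pia gray
  Ivy gray
    Lia gray
      Cal gray
        Jon gray
        Jon black
      Cal black
      Omar gray
        Omar→Jon: Jon black — skip
      Omar black
      Ben gray
        Ben→Omar: Omar black — skip
        Ben→Cal: Cal black — skip
      Ben black
      Fay gray
        Fay→Cal: Cal black — skip
        Ava gray
          Ava→Omar: Omar black — skip
        Ava black
        Fay→Ben: Ben black — skip
        Fay→Jon: Jon black — skip
      Fay black
      Lia→Ava: Ava black — skip
    Lia black
    Kai gray
      Gus gray
        Gus→Fay: Fay black — skip
        Gus→Lia: Lia black — skip
      Gus black
      Kai→Omar: Omar black — skip
      Kai→Jon: Jon black — skip
      Nia gray
        Nia→Pia: Pia is gray → back edge
Back edge closes the cycle Pia → Ivy → Kai → Nia → Pia; its vertices are {Ivy, Kai, Nia, Pia}.

Ivy, Kai, Nia, Pia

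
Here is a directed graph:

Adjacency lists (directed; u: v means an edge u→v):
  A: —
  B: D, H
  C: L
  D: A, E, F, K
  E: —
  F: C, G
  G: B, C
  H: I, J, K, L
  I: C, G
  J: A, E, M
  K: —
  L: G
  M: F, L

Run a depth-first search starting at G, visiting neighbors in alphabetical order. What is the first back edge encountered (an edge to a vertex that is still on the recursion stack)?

L->G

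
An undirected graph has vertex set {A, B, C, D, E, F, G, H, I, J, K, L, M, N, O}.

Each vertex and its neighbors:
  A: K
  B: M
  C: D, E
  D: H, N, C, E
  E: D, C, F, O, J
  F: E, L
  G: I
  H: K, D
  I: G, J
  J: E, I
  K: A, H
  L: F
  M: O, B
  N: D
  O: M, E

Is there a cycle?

Yes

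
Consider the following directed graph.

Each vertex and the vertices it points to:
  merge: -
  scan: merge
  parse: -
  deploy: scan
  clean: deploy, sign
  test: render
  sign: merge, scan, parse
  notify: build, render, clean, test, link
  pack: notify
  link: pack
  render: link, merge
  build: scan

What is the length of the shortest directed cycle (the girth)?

3

For each vertex v, BFS finds the shortest path from v back to v.
The shortest such closed walk is notify → link → pack → notify, length 3.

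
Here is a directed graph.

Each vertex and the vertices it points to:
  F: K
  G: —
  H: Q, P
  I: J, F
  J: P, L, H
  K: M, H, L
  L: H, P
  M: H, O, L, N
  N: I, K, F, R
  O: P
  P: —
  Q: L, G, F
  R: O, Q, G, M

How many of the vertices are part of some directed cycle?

10

A vertex is on a directed cycle iff it belongs to a strongly connected component of size ≥ 2 (or has a self-loop).
The vertices on cycles are {F, H, I, J, K, L, M, N, Q, R} — 10 in total.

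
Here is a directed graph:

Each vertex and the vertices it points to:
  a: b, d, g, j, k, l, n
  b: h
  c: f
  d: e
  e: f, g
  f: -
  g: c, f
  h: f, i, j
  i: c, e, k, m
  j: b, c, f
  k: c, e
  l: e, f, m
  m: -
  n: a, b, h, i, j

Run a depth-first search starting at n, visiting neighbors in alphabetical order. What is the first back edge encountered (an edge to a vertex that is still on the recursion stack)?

j->b

DFS from n (visiting neighbors in alphabetical order); mark gray on enter, black on exit:
n gray
  a gray
    b gray
      h gray
        f gray
        f black
        i gray
          c gray
            c→f: f black — skip
          c black
          e gray
            e→f: f black — skip
            g gray
              g→c: c black — skip
              g→f: f black — skip
            g black
          e black
          k gray
            k→c: c black — skip
            k→e: e black — skip
          k black
          m gray
          m black
        i black
        j gray
          j→b: b is gray → back edge
First back edge: j → b.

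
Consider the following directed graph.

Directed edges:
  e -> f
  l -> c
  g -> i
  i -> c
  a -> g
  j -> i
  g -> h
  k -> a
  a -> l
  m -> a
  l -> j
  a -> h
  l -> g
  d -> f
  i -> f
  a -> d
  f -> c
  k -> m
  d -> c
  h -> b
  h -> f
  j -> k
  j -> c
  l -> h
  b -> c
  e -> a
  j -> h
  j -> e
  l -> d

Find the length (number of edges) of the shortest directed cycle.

For each vertex v, BFS finds the shortest path from v back to v.
The shortest such closed walk is k → a → l → j → k, length 4.

4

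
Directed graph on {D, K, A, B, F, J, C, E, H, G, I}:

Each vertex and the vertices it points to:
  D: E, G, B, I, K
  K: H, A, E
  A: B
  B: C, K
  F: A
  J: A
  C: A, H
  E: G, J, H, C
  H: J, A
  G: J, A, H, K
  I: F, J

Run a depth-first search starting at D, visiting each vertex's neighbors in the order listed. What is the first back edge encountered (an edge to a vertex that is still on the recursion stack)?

C->A

DFS from D (visiting each vertex's neighbors in the order listed); mark gray on enter, black on exit:
D gray
  E gray
    G gray
      J gray
        A gray
          B gray
            C gray
              C→A: A is gray → back edge
First back edge: C → A.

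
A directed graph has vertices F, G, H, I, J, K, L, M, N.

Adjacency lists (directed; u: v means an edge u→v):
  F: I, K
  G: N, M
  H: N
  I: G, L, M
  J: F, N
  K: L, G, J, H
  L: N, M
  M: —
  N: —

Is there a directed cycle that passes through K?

Yes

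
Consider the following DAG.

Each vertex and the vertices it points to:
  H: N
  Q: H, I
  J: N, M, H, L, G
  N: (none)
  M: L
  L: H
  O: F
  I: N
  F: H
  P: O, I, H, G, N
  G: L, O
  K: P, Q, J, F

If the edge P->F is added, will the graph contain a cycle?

No

Adding P→F creates a cycle iff F can already reach P.
Explore from F: no path reaches P. The graph stays acyclic.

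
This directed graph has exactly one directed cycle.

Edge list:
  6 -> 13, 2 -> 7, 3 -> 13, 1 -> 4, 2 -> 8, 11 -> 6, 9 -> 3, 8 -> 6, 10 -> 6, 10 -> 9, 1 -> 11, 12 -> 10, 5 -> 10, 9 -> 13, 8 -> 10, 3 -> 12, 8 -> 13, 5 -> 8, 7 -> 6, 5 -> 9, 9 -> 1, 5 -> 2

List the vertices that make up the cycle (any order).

DFS with gray/black marking from 9:
9 gray
  1 gray
    4 gray
    4 black
    11 gray
      6 gray
        13 gray
        13 black
      6 black
    11 black
  1 black
  3 gray
    3→13: 13 black — skip
    12 gray
      10 gray
        10→9: 9 is gray → back edge
Back edge closes the cycle 9 → 3 → 12 → 10 → 9; its vertices are {3, 9, 10, 12}.

3, 9, 10, 12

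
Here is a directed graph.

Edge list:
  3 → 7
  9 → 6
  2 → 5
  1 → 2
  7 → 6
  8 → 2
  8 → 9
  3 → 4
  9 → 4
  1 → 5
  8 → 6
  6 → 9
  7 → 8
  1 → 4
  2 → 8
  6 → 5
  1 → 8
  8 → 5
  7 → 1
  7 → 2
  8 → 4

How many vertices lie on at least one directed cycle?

A vertex is on a directed cycle iff it belongs to a strongly connected component of size ≥ 2 (or has a self-loop).
The vertices on cycles are {2, 6, 8, 9} — 4 in total.

4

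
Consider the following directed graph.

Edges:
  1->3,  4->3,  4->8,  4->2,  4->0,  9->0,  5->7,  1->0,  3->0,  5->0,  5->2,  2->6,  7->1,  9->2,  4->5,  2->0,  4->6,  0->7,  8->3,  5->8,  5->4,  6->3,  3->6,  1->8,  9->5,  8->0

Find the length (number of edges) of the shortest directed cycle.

2

For each vertex v, BFS finds the shortest path from v back to v.
The shortest such closed walk is 5 → 4 → 5, length 2.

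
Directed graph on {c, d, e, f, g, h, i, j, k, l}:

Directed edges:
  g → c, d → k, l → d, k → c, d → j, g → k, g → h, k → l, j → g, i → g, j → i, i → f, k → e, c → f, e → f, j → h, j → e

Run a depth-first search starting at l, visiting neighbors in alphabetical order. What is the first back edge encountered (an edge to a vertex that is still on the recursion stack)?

k→l

DFS from l (visiting neighbors in alphabetical order); mark gray on enter, black on exit:
l gray
  d gray
    j gray
      e gray
        f gray
        f black
      e black
      g gray
        c gray
          c→f: f black — skip
        c black
        h gray
        h black
        k gray
          k→c: c black — skip
          k→e: e black — skip
          k→l: l is gray → back edge
First back edge: k → l.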